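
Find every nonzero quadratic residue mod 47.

1 2 3 4 6 7 8 9 12 14 16 17 18 21 24 25 27 28 32 34 36 37 42

Square k = 1,…,23 (k and 47−k give the same square):
1²=1, 2²=4, 3²=9, 4²=16, 5²=25, 6²=36, 7²≡2, 8²≡17, 9²≡34, 10²≡6, 11²≡27, 12²≡3, 13²≡28, 14²≡8, 15²≡37, 16²≡21, 17²≡7, 18²≡42, 19²≡32, 20²≡24, 21²≡18, 22²≡14, 23²≡12 (mod 47).
So the quadratic residues mod 47 are {1, 2, 3, 4, 6, 7, 8, 9, 12, 14, 16, 17, 18, 21, 24, 25, 27, 28, 32, 34, 36, 37, 42}.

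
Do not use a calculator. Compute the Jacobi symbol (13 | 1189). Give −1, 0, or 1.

Reciprocity: 13 ≡ 1 and 1189 ≡ 1 (mod 4), so (13/1189) = +(1189/13).
Reduce top mod 13: now compute (6/13).
Pull out 2: since 13 ≡ 5 (mod 8), (2/13) = -1.
Reciprocity: 3 ≡ 3 and 13 ≡ 1 (mod 4), so (3/13) = +(13/3).
Reduce top mod 3: now compute (1/3).
Reached (1/3) = 1. Collecting the sign flips along the way, the symbol is -1.

-1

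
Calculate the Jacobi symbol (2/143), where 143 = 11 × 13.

Pull out 2: since 143 ≡ 7 (mod 8), (2/143) = +1.
Reached (1/143) = 1. Collecting the sign flips along the way, the symbol is +1.

1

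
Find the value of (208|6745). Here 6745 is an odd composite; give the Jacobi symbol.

Pull out 2^4: since 6745 ≡ 1 (mod 8), (2/6745) = +1, so (2/6745)^4 = +1.
Reciprocity: 13 ≡ 1 and 6745 ≡ 1 (mod 4), so (13/6745) = +(6745/13).
Reduce top mod 13: now compute (11/13).
Reciprocity: 11 ≡ 3 and 13 ≡ 1 (mod 4), so (11/13) = +(13/11).
Reduce top mod 11: now compute (2/11).
Pull out 2: since 11 ≡ 3 (mod 8), (2/11) = -1.
Reached (1/11) = 1. Collecting the sign flips along the way, the symbol is -1.

-1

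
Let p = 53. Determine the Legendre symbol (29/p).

Euler's criterion: (29/53) ≡ 29^26 (mod 53).
29^2 ≡ 46 (mod 53)
29^4 ≡ 49 (mod 53)
29^8 ≡ 16 (mod 53)
29^16 ≡ 44 (mod 53)
29^26 = 29^(16+8+2) ≡ 1 (mod 53).
Result is 1, so (29/53) = 1.

1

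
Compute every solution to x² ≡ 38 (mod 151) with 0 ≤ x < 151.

75, 76

Since 151 ≡ 3 (mod 4), a square root of 38 is 38^((151+1)/4) = 38^38 mod 151.
Repeated squaring: 38^2≡85, 38^4≡128, 38^8≡76, 38^16≡38, 38^32≡85 (mod 151).
38^38 = 38^(32+4+2) ≡ 76 (mod 151).
Check: 76² = 5776 ≡ 38 (mod 151). The two roots are 75 and 76.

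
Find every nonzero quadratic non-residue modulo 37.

2 5 6 8 13 14 15 17 18 19 20 22 23 24 29 31 32 35

Square k = 1,…,18 (k and 37−k give the same square):
1²=1, 2²=4, 3²=9, 4²=16, 5²=25, 6²=36, 7²≡12, 8²≡27, 9²≡7, 10²≡26, 11²≡10, 12²≡33, 13²≡21, 14²≡11, 15²≡3, 16²≡34, 17²≡30, 18²≡28 (mod 37).
The residues are {1, 3, 4, 7, 9, 10, 11, 12, 16, 21, 25, 26, 27, 28, 30, 33, 34, 36}; the non-residues are the remaining 18 nonzero classes.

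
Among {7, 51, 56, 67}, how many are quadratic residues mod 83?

(7/83) = +1 → QR.
(51/83) = +1 → QR.
(56/83) = -1 → non-residue.
(67/83) = -1 → non-residue.
Total quadratic residues among the 4: 2.

2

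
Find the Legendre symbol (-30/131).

1

Euler's criterion: (-30/131) ≡ 101^65 (mod 131).
101^2 ≡ 114 (mod 131)
101^4 ≡ 27 (mod 131)
101^8 ≡ 74 (mod 131)
101^16 ≡ 105 (mod 131)
101^32 ≡ 21 (mod 131)
101^64 ≡ 48 (mod 131)
101^65 = 101^(64+1) ≡ 1 (mod 131).
Result is 1, so (-30/131) = 1.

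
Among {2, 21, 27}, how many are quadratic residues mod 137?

1

(2/137) = +1 → QR.
(21/137) = -1 → non-residue.
(27/137) = -1 → non-residue.
Total quadratic residues among the 3: 1.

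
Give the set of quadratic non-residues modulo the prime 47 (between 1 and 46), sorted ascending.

Square k = 1,…,23 (k and 47−k give the same square):
1²=1, 2²=4, 3²=9, 4²=16, 5²=25, 6²=36, 7²≡2, 8²≡17, 9²≡34, 10²≡6, 11²≡27, 12²≡3, 13²≡28, 14²≡8, 15²≡37, 16²≡21, 17²≡7, 18²≡42, 19²≡32, 20²≡24, 21²≡18, 22²≡14, 23²≡12 (mod 47).
The residues are {1, 2, 3, 4, 6, 7, 8, 9, 12, 14, 16, 17, 18, 21, 24, 25, 27, 28, 32, 34, 36, 37, 42}; the non-residues are the remaining 23 nonzero classes.

5, 10, 11, 13, 15, 19, 20, 22, 23, 26, 29, 30, 31, 33, 35, 38, 39, 40, 41, 43, 44, 45, 46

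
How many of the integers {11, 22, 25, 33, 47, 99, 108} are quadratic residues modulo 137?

(11/137) = +1 → QR.
(22/137) = +1 → QR.
(25/137) = +1 → QR.
(33/137) = -1 → non-residue.
(47/137) = -1 → non-residue.
(99/137) = +1 → QR.
(108/137) = -1 → non-residue.
Total quadratic residues among the 7: 4.

4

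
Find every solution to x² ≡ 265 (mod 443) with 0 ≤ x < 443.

122, 321

Since 443 ≡ 3 (mod 4), a square root of 265 is 265^((443+1)/4) = 265^111 mod 443.
Repeated squaring: 265^2≡231, 265^4≡201, 265^8≡88, 265^16≡213, 265^32≡183, 265^64≡264 (mod 443).
265^111 = 265^(64+32+8+4+2+1) ≡ 321 (mod 443).
Check: 321² = 103041 ≡ 265 (mod 443). The two roots are 122 and 321.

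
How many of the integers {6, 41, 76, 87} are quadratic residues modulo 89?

1

(6/89) = -1 → non-residue.
(41/89) = -1 → non-residue.
(76/89) = -1 → non-residue.
(87/89) = +1 → QR.
Total quadratic residues among the 4: 1.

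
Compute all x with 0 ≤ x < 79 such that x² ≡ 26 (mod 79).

37, 42

Since 79 ≡ 3 (mod 4), a square root of 26 is 26^((79+1)/4) = 26^20 mod 79.
Repeated squaring: 26^2≡44, 26^4≡40, 26^8≡20, 26^16≡5 (mod 79).
26^20 = 26^(16+4) ≡ 42 (mod 79).
Check: 42² = 1764 ≡ 26 (mod 79). The two roots are 37 and 42.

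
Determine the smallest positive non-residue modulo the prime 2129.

3

(2/2129) = +1, so 2 is a residue.
(3/2129) = −1, so 3 is the smallest positive non-residue mod 2129.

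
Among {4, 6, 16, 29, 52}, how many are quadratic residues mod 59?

(4/59) = +1 → QR.
(6/59) = -1 → non-residue.
(16/59) = +1 → QR.
(29/59) = +1 → QR.
(52/59) = -1 → non-residue.
Total quadratic residues among the 5: 3.

3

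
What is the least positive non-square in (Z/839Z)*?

11

(2/839) = +1, so 2 is a residue.
(3/839) = +1, so 3 is a residue.
(4/839) = +1, so 4 is a residue.
(5/839) = +1, so 5 is a residue.
(6/839) = +1, so 6 is a residue.
(7/839) = +1, so 7 is a residue.
(8/839) = +1, so 8 is a residue.
(9/839) = +1, so 9 is a residue.
(10/839) = +1, so 10 is a residue.
(11/839) = −1, so 11 is the smallest positive non-residue mod 839.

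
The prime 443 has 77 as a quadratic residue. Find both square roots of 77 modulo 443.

43, 400

Since 443 ≡ 3 (mod 4), a square root of 77 is 77^((443+1)/4) = 77^111 mod 443.
Repeated squaring: 77^2≡170, 77^4≡105, 77^8≡393, 77^16≡285, 77^32≡156, 77^64≡414 (mod 443).
77^111 = 77^(64+32+8+4+2+1) ≡ 400 (mod 443).
Check: 400² = 160000 ≡ 77 (mod 443). The two roots are 43 and 400.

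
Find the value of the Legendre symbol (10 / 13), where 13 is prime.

1

Pull out 2: since 13 ≡ 5 (mod 8), (2/13) = -1.
Reciprocity: 5 ≡ 1 and 13 ≡ 1 (mod 4), so (5/13) = +(13/5).
Reduce top mod 5: now compute (3/5).
Reciprocity: 3 ≡ 3 and 5 ≡ 1 (mod 4), so (3/5) = +(5/3).
Reduce top mod 3: now compute (2/3).
Pull out 2: since 3 ≡ 3 (mod 8), (2/3) = -1.
Reached (1/3) = 1. Collecting the sign flips along the way, the symbol is +1.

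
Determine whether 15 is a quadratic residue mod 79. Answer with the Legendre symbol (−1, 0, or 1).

-1

Reciprocity: 15 ≡ 3 and 79 ≡ 3 (mod 4), so (15/79) = −(79/15).
Reduce top mod 15: now compute (4/15).
Pull out 2^2: since 15 ≡ 7 (mod 8), (2/15) = +1, so (2/15)^2 = +1.
Reached (1/15) = 1. Collecting the sign flips along the way, the symbol is -1.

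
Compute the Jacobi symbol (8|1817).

1

Pull out 2^3: since 1817 ≡ 1 (mod 8), (2/1817) = +1, so (2/1817)^3 = +1.
Reached (1/1817) = 1. Collecting the sign flips along the way, the symbol is +1.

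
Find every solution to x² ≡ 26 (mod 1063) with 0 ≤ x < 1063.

33, 1030

Since 1063 ≡ 3 (mod 4), a square root of 26 is 26^((1063+1)/4) = 26^266 mod 1063.
Repeated squaring: 26^2≡676, 26^4≡949, 26^8≡240, 26^16≡198, 26^32≡936, 26^64≡184, 26^128≡903, 26^256≡88 (mod 1063).
26^266 = 26^(256+8+2) ≡ 1030 (mod 1063).
Check: 1030² = 1060900 ≡ 26 (mod 1063). The two roots are 33 and 1030.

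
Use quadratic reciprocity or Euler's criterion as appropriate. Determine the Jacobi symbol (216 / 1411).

1

Pull out 2^3: since 1411 ≡ 3 (mod 8), (2/1411) = -1, so (2/1411)^3 = -1.
Reciprocity: 27 ≡ 3 and 1411 ≡ 3 (mod 4), so (27/1411) = −(1411/27).
Reduce top mod 27: now compute (7/27).
Reciprocity: 7 ≡ 3 and 27 ≡ 3 (mod 4), so (7/27) = −(27/7).
Reduce top mod 7: now compute (6/7).
Pull out 2: since 7 ≡ 7 (mod 8), (2/7) = +1.
Reciprocity: 3 ≡ 3 and 7 ≡ 3 (mod 4), so (3/7) = −(7/3).
Reduce top mod 3: now compute (1/3).
Reached (1/3) = 1. Collecting the sign flips along the way, the symbol is +1.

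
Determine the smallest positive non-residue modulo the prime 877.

2

(2/877) = −1, so 2 is the smallest positive non-residue mod 877.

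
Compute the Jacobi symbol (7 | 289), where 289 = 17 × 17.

Reciprocity: 7 ≡ 3 and 289 ≡ 1 (mod 4), so (7/289) = +(289/7).
Reduce top mod 7: now compute (2/7).
Pull out 2: since 7 ≡ 7 (mod 8), (2/7) = +1.
Reached (1/7) = 1. Collecting the sign flips along the way, the symbol is +1.

1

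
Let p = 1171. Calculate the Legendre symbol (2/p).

Euler's criterion: (2/1171) ≡ 2^585 (mod 1171).
2^2 ≡ 4 (mod 1171)
2^4 ≡ 16 (mod 1171)
2^8 ≡ 256 (mod 1171)
2^16 ≡ 1131 (mod 1171)
2^32 ≡ 429 (mod 1171)
2^64 ≡ 194 (mod 1171)
2^128 ≡ 164 (mod 1171)
2^256 ≡ 1134 (mod 1171)
2^512 ≡ 198 (mod 1171)
2^585 = 2^(512+64+8+1) ≡ 1170 (mod 1171).
Result is 1170 ≡ −1, so (2/1171) = −1.

-1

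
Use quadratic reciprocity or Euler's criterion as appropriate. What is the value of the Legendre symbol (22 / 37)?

-1

Euler's criterion: (22/37) ≡ 22^18 (mod 37).
22^2 ≡ 3 (mod 37)
22^4 ≡ 9 (mod 37)
22^8 ≡ 7 (mod 37)
22^16 ≡ 12 (mod 37)
22^18 = 22^(16+2) ≡ 36 (mod 37).
Result is 36 ≡ −1, so (22/37) = −1.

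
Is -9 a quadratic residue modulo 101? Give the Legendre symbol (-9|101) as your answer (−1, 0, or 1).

1

Euler's criterion: (-9/101) ≡ 92^50 (mod 101).
92^2 ≡ 81 (mod 101)
92^4 ≡ 97 (mod 101)
92^8 ≡ 16 (mod 101)
92^16 ≡ 54 (mod 101)
92^32 ≡ 88 (mod 101)
92^50 = 92^(32+16+2) ≡ 1 (mod 101).
Result is 1, so (-9/101) = 1.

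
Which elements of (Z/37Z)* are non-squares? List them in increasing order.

2, 5, 6, 8, 13, 14, 15, 17, 18, 19, 20, 22, 23, 24, 29, 31, 32, 35

Square k = 1,…,18 (k and 37−k give the same square):
1²=1, 2²=4, 3²=9, 4²=16, 5²=25, 6²=36, 7²≡12, 8²≡27, 9²≡7, 10²≡26, 11²≡10, 12²≡33, 13²≡21, 14²≡11, 15²≡3, 16²≡34, 17²≡30, 18²≡28 (mod 37).
The residues are {1, 3, 4, 7, 9, 10, 11, 12, 16, 21, 25, 26, 27, 28, 30, 33, 34, 36}; the non-residues are the remaining 18 nonzero classes.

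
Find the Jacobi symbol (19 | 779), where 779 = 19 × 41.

Reciprocity: 19 ≡ 3 and 779 ≡ 3 (mod 4), so (19/779) = −(779/19).
Reduce top mod 19: now compute (0/19).
Top reduces to 0: gcd > 1, so the symbol is 0.

0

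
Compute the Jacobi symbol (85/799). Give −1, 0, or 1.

Reciprocity: 85 ≡ 1 and 799 ≡ 3 (mod 4), so (85/799) = +(799/85).
Reduce top mod 85: now compute (34/85).
Pull out 2: since 85 ≡ 5 (mod 8), (2/85) = -1.
Reciprocity: 17 ≡ 1 and 85 ≡ 1 (mod 4), so (17/85) = +(85/17).
Reduce top mod 17: now compute (0/17).
Top reduces to 0: gcd > 1, so the symbol is 0.

0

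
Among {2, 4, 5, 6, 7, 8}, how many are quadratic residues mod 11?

2

(2/11) = -1 → non-residue.
(4/11) = +1 → QR.
(5/11) = +1 → QR.
(6/11) = -1 → non-residue.
(7/11) = -1 → non-residue.
(8/11) = -1 → non-residue.
Total quadratic residues among the 6: 2.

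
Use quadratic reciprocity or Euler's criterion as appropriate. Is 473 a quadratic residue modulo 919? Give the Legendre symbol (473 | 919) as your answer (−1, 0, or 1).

Reciprocity: 473 ≡ 1 and 919 ≡ 3 (mod 4), so (473/919) = +(919/473).
Reduce top mod 473: now compute (446/473).
Pull out 2: since 473 ≡ 1 (mod 8), (2/473) = +1.
Reciprocity: 223 ≡ 3 and 473 ≡ 1 (mod 4), so (223/473) = +(473/223).
Reduce top mod 223: now compute (27/223).
Reciprocity: 27 ≡ 3 and 223 ≡ 3 (mod 4), so (27/223) = −(223/27).
Reduce top mod 27: now compute (7/27).
Reciprocity: 7 ≡ 3 and 27 ≡ 3 (mod 4), so (7/27) = −(27/7).
Reduce top mod 7: now compute (6/7).
Pull out 2: since 7 ≡ 7 (mod 8), (2/7) = +1.
Reciprocity: 3 ≡ 3 and 7 ≡ 3 (mod 4), so (3/7) = −(7/3).
Reduce top mod 3: now compute (1/3).
Reached (1/3) = 1. Collecting the sign flips along the way, the symbol is -1.

-1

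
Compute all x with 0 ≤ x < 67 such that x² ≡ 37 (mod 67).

29, 38

Since 67 ≡ 3 (mod 4), a square root of 37 is 37^((67+1)/4) = 37^17 mod 67.
Repeated squaring: 37^2≡29, 37^4≡37, 37^8≡29, 37^16≡37 (mod 67).
37^17 = 37^(16+1) ≡ 29 (mod 67).
Check: 29² = 841 ≡ 37 (mod 67). The two roots are 29 and 38.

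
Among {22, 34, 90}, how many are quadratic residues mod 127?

2

(22/127) = +1 → QR.
(34/127) = +1 → QR.
(90/127) = -1 → non-residue.
Total quadratic residues among the 3: 2.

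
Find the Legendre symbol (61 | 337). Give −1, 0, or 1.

Reciprocity: 61 ≡ 1 and 337 ≡ 1 (mod 4), so (61/337) = +(337/61).
Reduce top mod 61: now compute (32/61).
Pull out 2^5: since 61 ≡ 5 (mod 8), (2/61) = -1, so (2/61)^5 = -1.
Reached (1/61) = 1. Collecting the sign flips along the way, the symbol is -1.

-1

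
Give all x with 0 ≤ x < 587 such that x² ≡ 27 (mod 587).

Since 587 ≡ 3 (mod 4), a square root of 27 is 27^((587+1)/4) = 27^147 mod 587.
Repeated squaring: 27^2≡142, 27^4≡206, 27^8≡172, 27^16≡234, 27^32≡165, 27^64≡223, 27^128≡421 (mod 587).
27^147 = 27^(128+16+2+1) ≡ 461 (mod 587).
Check: 461² = 212521 ≡ 27 (mod 587). The two roots are 126 and 461.

126, 461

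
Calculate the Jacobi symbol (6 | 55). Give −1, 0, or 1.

-1

Pull out 2: since 55 ≡ 7 (mod 8), (2/55) = +1.
Reciprocity: 3 ≡ 3 and 55 ≡ 3 (mod 4), so (3/55) = −(55/3).
Reduce top mod 3: now compute (1/3).
Reached (1/3) = 1. Collecting the sign flips along the way, the symbol is -1.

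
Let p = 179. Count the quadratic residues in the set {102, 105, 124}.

1

(102/179) = -1 → non-residue.
(105/179) = -1 → non-residue.
(124/179) = +1 → QR.
Total quadratic residues among the 3: 1.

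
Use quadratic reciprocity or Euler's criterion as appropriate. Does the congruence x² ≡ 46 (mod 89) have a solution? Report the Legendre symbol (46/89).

-1

Pull out 2: since 89 ≡ 1 (mod 8), (2/89) = +1.
Reciprocity: 23 ≡ 3 and 89 ≡ 1 (mod 4), so (23/89) = +(89/23).
Reduce top mod 23: now compute (20/23).
Pull out 2^2: since 23 ≡ 7 (mod 8), (2/23) = +1, so (2/23)^2 = +1.
Reciprocity: 5 ≡ 1 and 23 ≡ 3 (mod 4), so (5/23) = +(23/5).
Reduce top mod 5: now compute (3/5).
Reciprocity: 3 ≡ 3 and 5 ≡ 1 (mod 4), so (3/5) = +(5/3).
Reduce top mod 3: now compute (2/3).
Pull out 2: since 3 ≡ 3 (mod 8), (2/3) = -1.
Reached (1/3) = 1. Collecting the sign flips along the way, the symbol is -1.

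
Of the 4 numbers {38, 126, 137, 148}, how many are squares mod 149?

1

(38/149) = -1 → non-residue.
(126/149) = -1 → non-residue.
(137/149) = -1 → non-residue.
(148/149) = +1 → QR.
Total quadratic residues among the 4: 1.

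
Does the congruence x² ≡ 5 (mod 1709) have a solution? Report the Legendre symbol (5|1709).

Reciprocity: 5 ≡ 1 and 1709 ≡ 1 (mod 4), so (5/1709) = +(1709/5).
Reduce top mod 5: now compute (4/5).
Pull out 2^2: since 5 ≡ 5 (mod 8), (2/5) = -1, so (2/5)^2 = +1.
Reached (1/5) = 1. Collecting the sign flips along the way, the symbol is +1.

1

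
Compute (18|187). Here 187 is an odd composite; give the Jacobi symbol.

-1

Pull out 2: since 187 ≡ 3 (mod 8), (2/187) = -1.
Reciprocity: 9 ≡ 1 and 187 ≡ 3 (mod 4), so (9/187) = +(187/9).
Reduce top mod 9: now compute (7/9).
Reciprocity: 7 ≡ 3 and 9 ≡ 1 (mod 4), so (7/9) = +(9/7).
Reduce top mod 7: now compute (2/7).
Pull out 2: since 7 ≡ 7 (mod 8), (2/7) = +1.
Reached (1/7) = 1. Collecting the sign flips along the way, the symbol is -1.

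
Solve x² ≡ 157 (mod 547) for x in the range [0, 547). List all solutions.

Since 547 ≡ 3 (mod 4), a square root of 157 is 157^((547+1)/4) = 157^137 mod 547.
Repeated squaring: 157^2≡34, 157^4≡62, 157^8≡15, 157^16≡225, 157^32≡301, 157^64≡346, 157^128≡470 (mod 547).
157^137 = 157^(128+8+1) ≡ 269 (mod 547).
Check: 269² = 72361 ≡ 157 (mod 547). The two roots are 269 and 278.

269, 278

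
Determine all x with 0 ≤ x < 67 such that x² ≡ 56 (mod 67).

Since 67 ≡ 3 (mod 4), a square root of 56 is 56^((67+1)/4) = 56^17 mod 67.
Repeated squaring: 56^2≡54, 56^4≡35, 56^8≡19, 56^16≡26 (mod 67).
56^17 = 56^(16+1) ≡ 49 (mod 67).
Check: 49² = 2401 ≡ 56 (mod 67). The two roots are 18 and 49.

18, 49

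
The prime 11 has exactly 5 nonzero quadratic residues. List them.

Square k = 1,…,5 (k and 11−k give the same square):
1²=1, 2²=4, 3²=9, 4²≡5, 5²≡3 (mod 11).
So the quadratic residues mod 11 are {1, 3, 4, 5, 9}.

1 3 4 5 9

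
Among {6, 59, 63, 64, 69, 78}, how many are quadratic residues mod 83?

5

(6/83) = -1 → non-residue.
(59/83) = +1 → QR.
(63/83) = +1 → QR.
(64/83) = +1 → QR.
(69/83) = +1 → QR.
(78/83) = +1 → QR.
Total quadratic residues among the 6: 5.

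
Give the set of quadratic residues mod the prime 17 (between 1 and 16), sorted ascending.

Square k = 1,…,8 (k and 17−k give the same square):
1²=1, 2²=4, 3²=9, 4²=16, 5²≡8, 6²≡2, 7²≡15, 8²≡13 (mod 17).
So the quadratic residues mod 17 are {1, 2, 4, 8, 9, 13, 15, 16}.

1,2,4,8,9,13,15,16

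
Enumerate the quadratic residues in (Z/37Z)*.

1,3,4,7,9,10,11,12,16,21,25,26,27,28,30,33,34,36

Square k = 1,…,18 (k and 37−k give the same square):
1²=1, 2²=4, 3²=9, 4²=16, 5²=25, 6²=36, 7²≡12, 8²≡27, 9²≡7, 10²≡26, 11²≡10, 12²≡33, 13²≡21, 14²≡11, 15²≡3, 16²≡34, 17²≡30, 18²≡28 (mod 37).
So the quadratic residues mod 37 are {1, 3, 4, 7, 9, 10, 11, 12, 16, 21, 25, 26, 27, 28, 30, 33, 34, 36}.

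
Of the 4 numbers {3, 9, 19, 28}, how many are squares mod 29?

2

(3/29) = -1 → non-residue.
(9/29) = +1 → QR.
(19/29) = -1 → non-residue.
(28/29) = +1 → QR.
Total quadratic residues among the 4: 2.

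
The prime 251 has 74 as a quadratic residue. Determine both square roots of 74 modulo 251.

Since 251 ≡ 3 (mod 4), a square root of 74 is 74^((251+1)/4) = 74^63 mod 251.
Repeated squaring: 74^2≡205, 74^4≡108, 74^8≡118, 74^16≡119, 74^32≡105 (mod 251).
74^63 = 74^(32+16+8+4+2+1) ≡ 227 (mod 251).
Check: 227² = 51529 ≡ 74 (mod 251). The two roots are 24 and 227.

24, 227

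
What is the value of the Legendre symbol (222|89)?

1

Euler's criterion: (222/89) ≡ 44^44 (mod 89).
44^2 ≡ 67 (mod 89)
44^4 ≡ 39 (mod 89)
44^8 ≡ 8 (mod 89)
44^16 ≡ 64 (mod 89)
44^32 ≡ 2 (mod 89)
44^44 = 44^(32+8+4) ≡ 1 (mod 89).
Result is 1, so (222/89) = 1.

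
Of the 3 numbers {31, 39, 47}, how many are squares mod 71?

(31/71) = -1 → non-residue.
(39/71) = -1 → non-residue.
(47/71) = -1 → non-residue.
Total quadratic residues among the 3: 0.

0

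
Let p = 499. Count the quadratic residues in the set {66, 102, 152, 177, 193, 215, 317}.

(66/499) = -1 → non-residue.
(102/499) = -1 → non-residue.
(152/499) = +1 → QR.
(177/499) = +1 → QR.
(193/499) = -1 → non-residue.
(215/499) = +1 → QR.
(317/499) = +1 → QR.
Total quadratic residues among the 7: 4.

4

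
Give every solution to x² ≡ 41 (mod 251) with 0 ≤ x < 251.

Since 251 ≡ 3 (mod 4), a square root of 41 is 41^((251+1)/4) = 41^63 mod 251.
Repeated squaring: 41^2≡175, 41^4≡3, 41^8≡9, 41^16≡81, 41^32≡35 (mod 251).
41^63 = 41^(32+16+8+4+2+1) ≡ 36 (mod 251).
Check: 36² = 1296 ≡ 41 (mod 251). The two roots are 36 and 215.

36, 215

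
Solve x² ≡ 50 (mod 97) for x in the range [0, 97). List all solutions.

97 ≡ 1 (mod 4), so we find a root by search.
Trying successive values, 27² = 729 ≡ 50 (mod 97). The other root is 97 − 27 = 70.

27, 70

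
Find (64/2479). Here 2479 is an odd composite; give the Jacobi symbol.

Pull out 2^6: since 2479 ≡ 7 (mod 8), (2/2479) = +1, so (2/2479)^6 = +1.
Reached (1/2479) = 1. Collecting the sign flips along the way, the symbol is +1.

1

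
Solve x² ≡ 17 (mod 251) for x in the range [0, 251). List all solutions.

Since 251 ≡ 3 (mod 4), a square root of 17 is 17^((251+1)/4) = 17^63 mod 251.
Repeated squaring: 17^2≡38, 17^4≡189, 17^8≡79, 17^16≡217, 17^32≡152 (mod 251).
17^63 = 17^(32+16+8+4+2+1) ≡ 45 (mod 251).
Check: 45² = 2025 ≡ 17 (mod 251). The two roots are 45 and 206.

45, 206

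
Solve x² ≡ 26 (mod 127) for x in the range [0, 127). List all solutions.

Since 127 ≡ 3 (mod 4), a square root of 26 is 26^((127+1)/4) = 26^32 mod 127.
Repeated squaring: 26^2≡41, 26^4≡30, 26^8≡11, 26^16≡121, 26^32≡36 (mod 127).
26^32 = 26^(32) ≡ 36 (mod 127).
Check: 36² = 1296 ≡ 26 (mod 127). The two roots are 36 and 91.

36, 91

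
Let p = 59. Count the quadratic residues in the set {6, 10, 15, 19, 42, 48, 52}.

(6/59) = -1 → non-residue.
(10/59) = -1 → non-residue.
(15/59) = +1 → QR.
(19/59) = +1 → QR.
(42/59) = -1 → non-residue.
(48/59) = +1 → QR.
(52/59) = -1 → non-residue.
Total quadratic residues among the 7: 3.

3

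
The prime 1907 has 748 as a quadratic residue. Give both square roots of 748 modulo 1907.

510, 1397

Since 1907 ≡ 3 (mod 4), a square root of 748 is 748^((1907+1)/4) = 748^477 mod 1907.
Repeated squaring: 748^2≡753, 748^4≡630, 748^8≡244, 748^16≡419, 748^32≡117, 748^64≡340, 748^128≡1180, 748^256≡290 (mod 1907).
748^477 = 748^(256+128+64+16+8+4+1) ≡ 1397 (mod 1907).
Check: 1397² = 1951609 ≡ 748 (mod 1907). The two roots are 510 and 1397.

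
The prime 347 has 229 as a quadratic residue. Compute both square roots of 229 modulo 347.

Since 347 ≡ 3 (mod 4), a square root of 229 is 229^((347+1)/4) = 229^87 mod 347.
Repeated squaring: 229^2≡44, 229^4≡201, 229^8≡149, 229^16≡340, 229^32≡49, 229^64≡319 (mod 347).
229^87 = 229^(64+16+4+2+1) ≡ 323 (mod 347).
Check: 323² = 104329 ≡ 229 (mod 347). The two roots are 24 and 323.

24, 323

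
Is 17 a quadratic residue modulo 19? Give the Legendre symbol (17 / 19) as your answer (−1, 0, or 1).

Euler's criterion: (17/19) ≡ 17^9 (mod 19).
17^2 ≡ 4 (mod 19)
17^4 ≡ 16 (mod 19)
17^8 ≡ 9 (mod 19)
17^9 = 17^(8+1) ≡ 1 (mod 19).
Result is 1, so (17/19) = 1.

1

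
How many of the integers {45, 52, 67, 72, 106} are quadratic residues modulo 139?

(45/139) = +1 → QR.
(52/139) = +1 → QR.
(67/139) = +1 → QR.
(72/139) = -1 → non-residue.
(106/139) = +1 → QR.
Total quadratic residues among the 5: 4.

4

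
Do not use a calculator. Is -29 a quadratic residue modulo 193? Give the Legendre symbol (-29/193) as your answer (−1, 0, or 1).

First reduce: -29 ≡ 164 (mod 193).
Pull out 2^2: since 193 ≡ 1 (mod 8), (2/193) = +1, so (2/193)^2 = +1.
Reciprocity: 41 ≡ 1 and 193 ≡ 1 (mod 4), so (41/193) = +(193/41).
Reduce top mod 41: now compute (29/41).
Reciprocity: 29 ≡ 1 and 41 ≡ 1 (mod 4), so (29/41) = +(41/29).
Reduce top mod 29: now compute (12/29).
Pull out 2^2: since 29 ≡ 5 (mod 8), (2/29) = -1, so (2/29)^2 = +1.
Reciprocity: 3 ≡ 3 and 29 ≡ 1 (mod 4), so (3/29) = +(29/3).
Reduce top mod 3: now compute (2/3).
Pull out 2: since 3 ≡ 3 (mod 8), (2/3) = -1.
Reached (1/3) = 1. Collecting the sign flips along the way, the symbol is -1.

-1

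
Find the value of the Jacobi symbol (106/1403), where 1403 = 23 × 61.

-1

Pull out 2: since 1403 ≡ 3 (mod 8), (2/1403) = -1.
Reciprocity: 53 ≡ 1 and 1403 ≡ 3 (mod 4), so (53/1403) = +(1403/53).
Reduce top mod 53: now compute (25/53).
Reciprocity: 25 ≡ 1 and 53 ≡ 1 (mod 4), so (25/53) = +(53/25).
Reduce top mod 25: now compute (3/25).
Reciprocity: 3 ≡ 3 and 25 ≡ 1 (mod 4), so (3/25) = +(25/3).
Reduce top mod 3: now compute (1/3).
Reached (1/3) = 1. Collecting the sign flips along the way, the symbol is -1.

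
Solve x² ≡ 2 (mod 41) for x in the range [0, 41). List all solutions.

41 ≡ 1 (mod 4), so we find a root by search.
Trying successive values, 17² = 289 ≡ 2 (mod 41). The other root is 41 − 17 = 24.

17, 24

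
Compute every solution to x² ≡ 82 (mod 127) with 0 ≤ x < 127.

Since 127 ≡ 3 (mod 4), a square root of 82 is 82^((127+1)/4) = 82^32 mod 127.
Repeated squaring: 82^2≡120, 82^4≡49, 82^8≡115, 82^16≡17, 82^32≡35 (mod 127).
82^32 = 82^(32) ≡ 35 (mod 127).
Check: 35² = 1225 ≡ 82 (mod 127). The two roots are 35 and 92.

35, 92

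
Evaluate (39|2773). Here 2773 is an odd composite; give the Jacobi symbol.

Reciprocity: 39 ≡ 3 and 2773 ≡ 1 (mod 4), so (39/2773) = +(2773/39).
Reduce top mod 39: now compute (4/39).
Pull out 2^2: since 39 ≡ 7 (mod 8), (2/39) = +1, so (2/39)^2 = +1.
Reached (1/39) = 1. Collecting the sign flips along the way, the symbol is +1.

1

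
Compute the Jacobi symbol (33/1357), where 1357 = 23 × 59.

1

Reciprocity: 33 ≡ 1 and 1357 ≡ 1 (mod 4), so (33/1357) = +(1357/33).
Reduce top mod 33: now compute (4/33).
Pull out 2^2: since 33 ≡ 1 (mod 8), (2/33) = +1, so (2/33)^2 = +1.
Reached (1/33) = 1. Collecting the sign flips along the way, the symbol is +1.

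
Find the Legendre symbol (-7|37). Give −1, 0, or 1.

First reduce: -7 ≡ 30 (mod 37).
Pull out 2: since 37 ≡ 5 (mod 8), (2/37) = -1.
Reciprocity: 15 ≡ 3 and 37 ≡ 1 (mod 4), so (15/37) = +(37/15).
Reduce top mod 15: now compute (7/15).
Reciprocity: 7 ≡ 3 and 15 ≡ 3 (mod 4), so (7/15) = −(15/7).
Reduce top mod 7: now compute (1/7).
Reached (1/7) = 1. Collecting the sign flips along the way, the symbol is +1.

1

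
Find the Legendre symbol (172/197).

Euler's criterion: (172/197) ≡ 172^98 (mod 197).
172^2 ≡ 34 (mod 197)
172^4 ≡ 171 (mod 197)
172^8 ≡ 85 (mod 197)
172^16 ≡ 133 (mod 197)
172^32 ≡ 156 (mod 197)
172^64 ≡ 105 (mod 197)
172^98 = 172^(64+32+2) ≡ 1 (mod 197).
Result is 1, so (172/197) = 1.

1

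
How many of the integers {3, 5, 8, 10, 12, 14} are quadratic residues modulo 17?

1

(3/17) = -1 → non-residue.
(5/17) = -1 → non-residue.
(8/17) = +1 → QR.
(10/17) = -1 → non-residue.
(12/17) = -1 → non-residue.
(14/17) = -1 → non-residue.
Total quadratic residues among the 6: 1.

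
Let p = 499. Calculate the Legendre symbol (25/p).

1

Reciprocity: 25 ≡ 1 and 499 ≡ 3 (mod 4), so (25/499) = +(499/25).
Reduce top mod 25: now compute (24/25).
Pull out 2^3: since 25 ≡ 1 (mod 8), (2/25) = +1, so (2/25)^3 = +1.
Reciprocity: 3 ≡ 3 and 25 ≡ 1 (mod 4), so (3/25) = +(25/3).
Reduce top mod 3: now compute (1/3).
Reached (1/3) = 1. Collecting the sign flips along the way, the symbol is +1.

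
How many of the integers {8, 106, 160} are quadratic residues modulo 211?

0

(8/211) = -1 → non-residue.
(106/211) = -1 → non-residue.
(160/211) = -1 → non-residue.
Total quadratic residues among the 3: 0.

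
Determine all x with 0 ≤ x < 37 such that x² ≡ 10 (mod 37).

11, 26

37 ≡ 1 (mod 4), so we find a root by search.
Trying successive values, 11² = 121 ≡ 10 (mod 37). The other root is 37 − 11 = 26.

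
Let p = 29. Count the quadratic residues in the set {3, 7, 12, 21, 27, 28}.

(3/29) = -1 → non-residue.
(7/29) = +1 → QR.
(12/29) = -1 → non-residue.
(21/29) = -1 → non-residue.
(27/29) = -1 → non-residue.
(28/29) = +1 → QR.
Total quadratic residues among the 6: 2.

2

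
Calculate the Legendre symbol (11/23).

-1

Reciprocity: 11 ≡ 3 and 23 ≡ 3 (mod 4), so (11/23) = −(23/11).
Reduce top mod 11: now compute (1/11).
Reached (1/11) = 1. Collecting the sign flips along the way, the symbol is -1.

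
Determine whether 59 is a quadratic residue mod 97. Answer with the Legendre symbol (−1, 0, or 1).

Euler's criterion: (59/97) ≡ 59^48 (mod 97).
59^2 ≡ 86 (mod 97)
59^4 ≡ 24 (mod 97)
59^8 ≡ 91 (mod 97)
59^16 ≡ 36 (mod 97)
59^32 ≡ 35 (mod 97)
59^48 = 59^(32+16) ≡ 96 (mod 97).
Result is 96 ≡ −1, so (59/97) = −1.

-1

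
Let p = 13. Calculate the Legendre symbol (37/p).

First reduce: 37 ≡ 11 (mod 13).
Reciprocity: 11 ≡ 3 and 13 ≡ 1 (mod 4), so (11/13) = +(13/11).
Reduce top mod 11: now compute (2/11).
Pull out 2: since 11 ≡ 3 (mod 8), (2/11) = -1.
Reached (1/11) = 1. Collecting the sign flips along the way, the symbol is -1.

-1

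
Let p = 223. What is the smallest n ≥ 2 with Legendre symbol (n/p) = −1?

3

(2/223) = +1, so 2 is a residue.
(3/223) = −1, so 3 is the smallest positive non-residue mod 223.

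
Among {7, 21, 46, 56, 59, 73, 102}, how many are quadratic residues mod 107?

(7/107) = -1 → non-residue.
(21/107) = -1 → non-residue.
(46/107) = -1 → non-residue.
(56/107) = +1 → QR.
(59/107) = -1 → non-residue.
(73/107) = -1 → non-residue.
(102/107) = +1 → QR.
Total quadratic residues among the 7: 2.

2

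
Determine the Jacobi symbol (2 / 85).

-1

Pull out 2: since 85 ≡ 5 (mod 8), (2/85) = -1.
Reached (1/85) = 1. Collecting the sign flips along the way, the symbol is -1.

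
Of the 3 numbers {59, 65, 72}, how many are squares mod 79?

(59/79) = -1 → non-residue.
(65/79) = +1 → QR.
(72/79) = +1 → QR.
Total quadratic residues among the 3: 2.

2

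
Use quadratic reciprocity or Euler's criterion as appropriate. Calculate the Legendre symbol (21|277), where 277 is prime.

1

Euler's criterion: (21/277) ≡ 21^138 (mod 277).
21^2 ≡ 164 (mod 277)
21^4 ≡ 27 (mod 277)
21^8 ≡ 175 (mod 277)
21^16 ≡ 155 (mod 277)
21^32 ≡ 203 (mod 277)
21^64 ≡ 213 (mod 277)
21^128 ≡ 218 (mod 277)
21^138 = 21^(128+8+2) ≡ 1 (mod 277).
Result is 1, so (21/277) = 1.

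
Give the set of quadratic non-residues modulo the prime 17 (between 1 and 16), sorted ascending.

3 5 6 7 10 11 12 14

Square k = 1,…,8 (k and 17−k give the same square):
1²=1, 2²=4, 3²=9, 4²=16, 5²≡8, 6²≡2, 7²≡15, 8²≡13 (mod 17).
The residues are {1, 2, 4, 8, 9, 13, 15, 16}; the non-residues are the remaining 8 nonzero classes.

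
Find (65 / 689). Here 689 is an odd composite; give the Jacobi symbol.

Reciprocity: 65 ≡ 1 and 689 ≡ 1 (mod 4), so (65/689) = +(689/65).
Reduce top mod 65: now compute (39/65).
Reciprocity: 39 ≡ 3 and 65 ≡ 1 (mod 4), so (39/65) = +(65/39).
Reduce top mod 39: now compute (26/39).
Pull out 2: since 39 ≡ 7 (mod 8), (2/39) = +1.
Reciprocity: 13 ≡ 1 and 39 ≡ 3 (mod 4), so (13/39) = +(39/13).
Reduce top mod 13: now compute (0/13).
Top reduces to 0: gcd > 1, so the symbol is 0.

0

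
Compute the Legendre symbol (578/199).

1

First reduce: 578 ≡ 180 (mod 199).
Pull out 2^2: since 199 ≡ 7 (mod 8), (2/199) = +1, so (2/199)^2 = +1.
Reciprocity: 45 ≡ 1 and 199 ≡ 3 (mod 4), so (45/199) = +(199/45).
Reduce top mod 45: now compute (19/45).
Reciprocity: 19 ≡ 3 and 45 ≡ 1 (mod 4), so (19/45) = +(45/19).
Reduce top mod 19: now compute (7/19).
Reciprocity: 7 ≡ 3 and 19 ≡ 3 (mod 4), so (7/19) = −(19/7).
Reduce top mod 7: now compute (5/7).
Reciprocity: 5 ≡ 1 and 7 ≡ 3 (mod 4), so (5/7) = +(7/5).
Reduce top mod 5: now compute (2/5).
Pull out 2: since 5 ≡ 5 (mod 8), (2/5) = -1.
Reached (1/5) = 1. Collecting the sign flips along the way, the symbol is +1.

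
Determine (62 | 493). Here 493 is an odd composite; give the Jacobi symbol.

Pull out 2: since 493 ≡ 5 (mod 8), (2/493) = -1.
Reciprocity: 31 ≡ 3 and 493 ≡ 1 (mod 4), so (31/493) = +(493/31).
Reduce top mod 31: now compute (28/31).
Pull out 2^2: since 31 ≡ 7 (mod 8), (2/31) = +1, so (2/31)^2 = +1.
Reciprocity: 7 ≡ 3 and 31 ≡ 3 (mod 4), so (7/31) = −(31/7).
Reduce top mod 7: now compute (3/7).
Reciprocity: 3 ≡ 3 and 7 ≡ 3 (mod 4), so (3/7) = −(7/3).
Reduce top mod 3: now compute (1/3).
Reached (1/3) = 1. Collecting the sign flips along the way, the symbol is -1.

-1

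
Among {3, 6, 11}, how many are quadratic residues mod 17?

0

(3/17) = -1 → non-residue.
(6/17) = -1 → non-residue.
(11/17) = -1 → non-residue.
Total quadratic residues among the 3: 0.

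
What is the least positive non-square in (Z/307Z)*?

(2/307) = −1, so 2 is the smallest positive non-residue mod 307.

2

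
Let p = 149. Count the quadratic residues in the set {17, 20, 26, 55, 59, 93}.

3

(17/149) = +1 → QR.
(20/149) = +1 → QR.
(26/149) = +1 → QR.
(55/149) = -1 → non-residue.
(59/149) = -1 → non-residue.
(93/149) = -1 → non-residue.
Total quadratic residues among the 6: 3.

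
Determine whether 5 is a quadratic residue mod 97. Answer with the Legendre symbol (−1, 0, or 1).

-1

Reciprocity: 5 ≡ 1 and 97 ≡ 1 (mod 4), so (5/97) = +(97/5).
Reduce top mod 5: now compute (2/5).
Pull out 2: since 5 ≡ 5 (mod 8), (2/5) = -1.
Reached (1/5) = 1. Collecting the sign flips along the way, the symbol is -1.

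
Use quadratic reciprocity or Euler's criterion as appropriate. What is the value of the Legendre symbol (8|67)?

-1

Pull out 2^3: since 67 ≡ 3 (mod 8), (2/67) = -1, so (2/67)^3 = -1.
Reached (1/67) = 1. Collecting the sign flips along the way, the symbol is -1.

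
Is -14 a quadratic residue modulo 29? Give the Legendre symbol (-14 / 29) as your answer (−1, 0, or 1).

-1

Euler's criterion: (-14/29) ≡ 15^14 (mod 29).
15^2 ≡ 22 (mod 29)
15^4 ≡ 20 (mod 29)
15^8 ≡ 23 (mod 29)
15^14 = 15^(8+4+2) ≡ 28 (mod 29).
Result is 28 ≡ −1, so (-14/29) = −1.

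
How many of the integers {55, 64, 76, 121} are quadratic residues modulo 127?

3

(55/127) = -1 → non-residue.
(64/127) = +1 → QR.
(76/127) = +1 → QR.
(121/127) = +1 → QR.
Total quadratic residues among the 4: 3.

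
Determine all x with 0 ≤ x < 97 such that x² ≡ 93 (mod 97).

97 ≡ 1 (mod 4), so we find a root by search.
Trying successive values, 44² = 1936 ≡ 93 (mod 97). The other root is 97 − 44 = 53.

44, 53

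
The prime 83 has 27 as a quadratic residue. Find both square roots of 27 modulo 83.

Since 83 ≡ 3 (mod 4), a square root of 27 is 27^((83+1)/4) = 27^21 mod 83.
Repeated squaring: 27^2≡65, 27^4≡75, 27^8≡64, 27^16≡29 (mod 83).
27^21 = 27^(16+4+1) ≡ 44 (mod 83).
Check: 44² = 1936 ≡ 27 (mod 83). The two roots are 39 and 44.

39, 44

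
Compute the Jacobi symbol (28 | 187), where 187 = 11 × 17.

1

Pull out 2^2: since 187 ≡ 3 (mod 8), (2/187) = -1, so (2/187)^2 = +1.
Reciprocity: 7 ≡ 3 and 187 ≡ 3 (mod 4), so (7/187) = −(187/7).
Reduce top mod 7: now compute (5/7).
Reciprocity: 5 ≡ 1 and 7 ≡ 3 (mod 4), so (5/7) = +(7/5).
Reduce top mod 5: now compute (2/5).
Pull out 2: since 5 ≡ 5 (mod 8), (2/5) = -1.
Reached (1/5) = 1. Collecting the sign flips along the way, the symbol is +1.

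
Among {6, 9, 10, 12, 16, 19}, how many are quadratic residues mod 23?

4

(6/23) = +1 → QR.
(9/23) = +1 → QR.
(10/23) = -1 → non-residue.
(12/23) = +1 → QR.
(16/23) = +1 → QR.
(19/23) = -1 → non-residue.
Total quadratic residues among the 6: 4.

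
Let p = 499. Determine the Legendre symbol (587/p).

Euler's criterion: (587/499) ≡ 88^249 (mod 499).
88^2 ≡ 259 (mod 499)
88^4 ≡ 215 (mod 499)
88^8 ≡ 317 (mod 499)
88^16 ≡ 190 (mod 499)
88^32 ≡ 172 (mod 499)
88^64 ≡ 143 (mod 499)
88^128 ≡ 489 (mod 499)
88^249 = 88^(128+64+32+16+8+1) ≡ 1 (mod 499).
Result is 1, so (587/499) = 1.

1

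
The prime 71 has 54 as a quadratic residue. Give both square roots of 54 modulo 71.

Since 71 ≡ 3 (mod 4), a square root of 54 is 54^((71+1)/4) = 54^18 mod 71.
Repeated squaring: 54^2≡5, 54^4≡25, 54^8≡57, 54^16≡54 (mod 71).
54^18 = 54^(16+2) ≡ 57 (mod 71).
Check: 57² = 3249 ≡ 54 (mod 71). The two roots are 14 and 57.

14, 57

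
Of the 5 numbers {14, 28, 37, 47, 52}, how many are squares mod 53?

(14/53) = -1 → non-residue.
(28/53) = +1 → QR.
(37/53) = +1 → QR.
(47/53) = +1 → QR.
(52/53) = +1 → QR.
Total quadratic residues among the 5: 4.

4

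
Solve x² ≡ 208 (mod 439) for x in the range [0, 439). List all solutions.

Since 439 ≡ 3 (mod 4), a square root of 208 is 208^((439+1)/4) = 208^110 mod 439.
Repeated squaring: 208^2≡242, 208^4≡177, 208^8≡160, 208^16≡138, 208^32≡167, 208^64≡232 (mod 439).
208^110 = 208^(64+32+8+4+2) ≡ 365 (mod 439).
Check: 365² = 133225 ≡ 208 (mod 439). The two roots are 74 and 365.

74, 365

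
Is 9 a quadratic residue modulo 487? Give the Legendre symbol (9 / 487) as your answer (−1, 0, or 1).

Reciprocity: 9 ≡ 1 and 487 ≡ 3 (mod 4), so (9/487) = +(487/9).
Reduce top mod 9: now compute (1/9).
Reached (1/9) = 1. Collecting the sign flips along the way, the symbol is +1.

1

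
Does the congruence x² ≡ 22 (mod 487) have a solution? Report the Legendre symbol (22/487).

Pull out 2: since 487 ≡ 7 (mod 8), (2/487) = +1.
Reciprocity: 11 ≡ 3 and 487 ≡ 3 (mod 4), so (11/487) = −(487/11).
Reduce top mod 11: now compute (3/11).
Reciprocity: 3 ≡ 3 and 11 ≡ 3 (mod 4), so (3/11) = −(11/3).
Reduce top mod 3: now compute (2/3).
Pull out 2: since 3 ≡ 3 (mod 8), (2/3) = -1.
Reached (1/3) = 1. Collecting the sign flips along the way, the symbol is -1.

-1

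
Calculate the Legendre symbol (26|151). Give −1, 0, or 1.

-1

Euler's criterion: (26/151) ≡ 26^75 (mod 151).
26^2 ≡ 72 (mod 151)
26^4 ≡ 50 (mod 151)
26^8 ≡ 84 (mod 151)
26^16 ≡ 110 (mod 151)
26^32 ≡ 20 (mod 151)
26^64 ≡ 98 (mod 151)
26^75 = 26^(64+8+2+1) ≡ 150 (mod 151).
Result is 150 ≡ −1, so (26/151) = −1.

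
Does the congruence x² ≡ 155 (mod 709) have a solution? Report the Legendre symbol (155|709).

Euler's criterion: (155/709) ≡ 155^354 (mod 709).
155^2 ≡ 628 (mod 709)
155^4 ≡ 180 (mod 709)
155^8 ≡ 495 (mod 709)
155^16 ≡ 420 (mod 709)
155^32 ≡ 568 (mod 709)
155^64 ≡ 29 (mod 709)
155^128 ≡ 132 (mod 709)
155^256 ≡ 408 (mod 709)
155^354 = 155^(256+64+32+2) ≡ 708 (mod 709).
Result is 708 ≡ −1, so (155/709) = −1.

-1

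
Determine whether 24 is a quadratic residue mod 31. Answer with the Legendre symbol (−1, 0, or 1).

Euler's criterion: (24/31) ≡ 24^15 (mod 31).
24^2 ≡ 18 (mod 31)
24^4 ≡ 14 (mod 31)
24^8 ≡ 10 (mod 31)
24^15 = 24^(8+4+2+1) ≡ 30 (mod 31).
Result is 30 ≡ −1, so (24/31) = −1.

-1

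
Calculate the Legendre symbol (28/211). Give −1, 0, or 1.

-1

Pull out 2^2: since 211 ≡ 3 (mod 8), (2/211) = -1, so (2/211)^2 = +1.
Reciprocity: 7 ≡ 3 and 211 ≡ 3 (mod 4), so (7/211) = −(211/7).
Reduce top mod 7: now compute (1/7).
Reached (1/7) = 1. Collecting the sign flips along the way, the symbol is -1.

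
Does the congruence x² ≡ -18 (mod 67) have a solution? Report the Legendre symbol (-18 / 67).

1

Euler's criterion: (-18/67) ≡ 49^33 (mod 67).
49^2 ≡ 56 (mod 67)
49^4 ≡ 54 (mod 67)
49^8 ≡ 35 (mod 67)
49^16 ≡ 19 (mod 67)
49^32 ≡ 26 (mod 67)
49^33 = 49^(32+1) ≡ 1 (mod 67).
Result is 1, so (-18/67) = 1.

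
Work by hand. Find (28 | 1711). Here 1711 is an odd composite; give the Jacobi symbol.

Pull out 2^2: since 1711 ≡ 7 (mod 8), (2/1711) = +1, so (2/1711)^2 = +1.
Reciprocity: 7 ≡ 3 and 1711 ≡ 3 (mod 4), so (7/1711) = −(1711/7).
Reduce top mod 7: now compute (3/7).
Reciprocity: 3 ≡ 3 and 7 ≡ 3 (mod 4), so (3/7) = −(7/3).
Reduce top mod 3: now compute (1/3).
Reached (1/3) = 1. Collecting the sign flips along the way, the symbol is +1.

1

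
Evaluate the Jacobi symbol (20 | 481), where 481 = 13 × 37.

Pull out 2^2: since 481 ≡ 1 (mod 8), (2/481) = +1, so (2/481)^2 = +1.
Reciprocity: 5 ≡ 1 and 481 ≡ 1 (mod 4), so (5/481) = +(481/5).
Reduce top mod 5: now compute (1/5).
Reached (1/5) = 1. Collecting the sign flips along the way, the symbol is +1.

1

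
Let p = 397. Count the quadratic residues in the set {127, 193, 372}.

(127/397) = +1 → QR.
(193/397) = -1 → non-residue.
(372/397) = +1 → QR.
Total quadratic residues among the 3: 2.

2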